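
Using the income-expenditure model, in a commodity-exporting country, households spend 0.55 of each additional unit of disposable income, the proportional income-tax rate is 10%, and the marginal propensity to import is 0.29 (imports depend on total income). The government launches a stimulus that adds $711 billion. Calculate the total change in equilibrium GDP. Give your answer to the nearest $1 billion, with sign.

Expenditure multiplier = 1/(1 − c(1−t) + m) = 1/(1 − 0.55×0.9 + 0.29) = 1/0.795 ≈ 1.258.
ΔY = k × ΔG = (+$711 billion) / 0.795 ≈ +$894 billion.

+$894 billion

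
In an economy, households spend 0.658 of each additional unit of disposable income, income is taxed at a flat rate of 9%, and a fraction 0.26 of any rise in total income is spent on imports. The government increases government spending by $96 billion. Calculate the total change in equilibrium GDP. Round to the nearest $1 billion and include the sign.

Spending multiplier = 1/(1 − c(1−t) + m) = 1/(1 − 0.658×0.91 + 0.26) = 1/0.66122 ≈ 1.512.
ΔY = k × ΔG = (+$96 billion) / 0.66122 ≈ +$145 billion.

+$145 billion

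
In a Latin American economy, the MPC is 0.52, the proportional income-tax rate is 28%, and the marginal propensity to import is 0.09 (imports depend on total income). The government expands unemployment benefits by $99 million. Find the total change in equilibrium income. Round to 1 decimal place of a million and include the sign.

The transfer change shifts disposable income by +$99 million, so first-round consumption changes by c·ΔTR = 0.52 × (+$99 million) = +$51.48 million.
Expenditure multiplier = 1/(1 − c(1−t) + m) = 1/(1 − 0.52×0.72 + 0.09) = 1/0.7156 ≈ 1.397.
The transfer multiplier is c × k ≈ 0.727, so ΔY = k × (c·ΔTR) = (+$51.48 million) / 0.7156 ≈ +$71.9 million.

+$71.9 million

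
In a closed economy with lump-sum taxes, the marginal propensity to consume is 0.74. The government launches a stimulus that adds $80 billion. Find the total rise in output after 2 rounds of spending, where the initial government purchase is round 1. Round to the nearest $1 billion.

Round 1 adds ΔG = $80 billion; each later round is MPC = 0.74 times the previous.
After 2 rounds: 80 + 59.2 = ΔG·(1 − c^2)/(1 − c) = 80 × (1 − 0.5476)/0.26 ≈ $139 billion.

$139 billion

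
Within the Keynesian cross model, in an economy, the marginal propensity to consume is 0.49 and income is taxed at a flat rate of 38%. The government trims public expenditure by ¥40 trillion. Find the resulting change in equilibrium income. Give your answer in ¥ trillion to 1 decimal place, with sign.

Spending multiplier = 1/(1 − c(1−t)) = 1/(1 − 0.49×0.62) = 1/0.6962 ≈ 1.436.
ΔY = k × ΔG = (−¥40 trillion) / 0.6962 ≈ −¥57.5 trillion.

−¥57.5 trillion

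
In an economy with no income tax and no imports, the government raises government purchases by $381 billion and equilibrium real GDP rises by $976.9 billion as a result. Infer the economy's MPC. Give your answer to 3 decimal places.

0.610

Implied spending multiplier k = ΔY/ΔG = 976.9/381 ≈ 2.564.
Since k = 1/(1 − MPC), MPC = 1 − 1/k = 1 − ΔG/ΔY = 1 − 381/976.9 ≈ 0.610.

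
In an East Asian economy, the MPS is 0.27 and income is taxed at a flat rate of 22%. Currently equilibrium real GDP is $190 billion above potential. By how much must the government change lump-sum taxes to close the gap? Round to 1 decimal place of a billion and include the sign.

+$112.1 billion

MPC = 1 − MPS = 1 − 0.27 = 0.73.
Spending multiplier = 1/(1 − c(1−t)) = 1/(1 − 0.73×0.78) = 1/0.4306 ≈ 2.322.
Tax multiplier = −c·k = −0.73/0.4306 ≈ −1.695. Need ΔY = −$190 billion, so ΔT = ΔY/(−c·k) = −(−$190 billion) × 0.4306 / 0.73 ≈ +$112.1 billion.
The government should raise lump-sum taxes by $112.1 billion.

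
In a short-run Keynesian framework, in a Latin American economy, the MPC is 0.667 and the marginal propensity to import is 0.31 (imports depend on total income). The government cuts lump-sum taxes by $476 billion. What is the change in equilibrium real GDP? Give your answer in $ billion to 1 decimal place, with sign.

A lump-sum tax change of −$476 billion shifts disposable income by +$476 billion; first-round consumption changes by −c × ΔT = −0.667 × (−$476 billion) = +$317.492 billion.
Expenditure multiplier = 1/(1 − c + m) = 1/(1 − 0.667 + 0.31) = 1/0.643 ≈ 1.555.
The tax multiplier is −c × k ≈ −1.037, so ΔY = k × (−c·ΔT) = (+$317.492 billion) / 0.643 ≈ +$493.8 billion.

+$493.8 billion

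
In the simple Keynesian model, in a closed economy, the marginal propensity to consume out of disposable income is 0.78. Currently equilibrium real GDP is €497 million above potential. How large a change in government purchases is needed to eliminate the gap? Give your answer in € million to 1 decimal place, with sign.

−€109.3 million

Spending multiplier = 1/(1 − MPC) = 1/(1 − 0.78) = 1/0.22 ≈ 4.545.
Need ΔY = −€497 million, so ΔG = ΔY/k = (−€497 million) × 0.22 ≈ −€109.3 million.
The government should cut government purchases by €109.3 million.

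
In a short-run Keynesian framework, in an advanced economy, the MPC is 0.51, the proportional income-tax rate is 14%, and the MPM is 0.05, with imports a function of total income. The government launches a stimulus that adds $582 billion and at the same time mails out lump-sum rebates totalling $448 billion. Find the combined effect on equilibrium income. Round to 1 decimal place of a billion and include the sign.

+$1,325.6 billion

Expenditure multiplier = 1/(1 − c(1−t) + m) = 1/(1 − 0.51×0.86 + 0.05) = 1/0.6114 ≈ 1.636.
ΔG contributes k·ΔG = (+$582 billion) / 0.6114 ≈ +$951.9 billion.
ΔT of −$448 billion changes first-round spending by −c·ΔT = +$228.48 billion, contributing k·(−c·ΔT) = (+$228.48 billion) / 0.6114 ≈ +$373.7 billion.
Net ΔY = k(ΔG − c·ΔT) = (+$810.48 billion) / 0.6114 ≈ +$1,325.6 billion.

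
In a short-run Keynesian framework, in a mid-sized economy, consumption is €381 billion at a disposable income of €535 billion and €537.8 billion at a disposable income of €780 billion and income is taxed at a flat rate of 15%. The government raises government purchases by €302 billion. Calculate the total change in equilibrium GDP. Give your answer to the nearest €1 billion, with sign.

MPC = ΔC/ΔYd = (537.8 − 381)/(780 − 535) = 156.8/245 = 0.64.
Government-spending multiplier = 1/(1 − c(1−t)) = 1/(1 − 0.64×0.85) = 1/0.456 ≈ 2.193.
ΔY = k × ΔG = (+€302 billion) / 0.456 ≈ +€662 billion.

+€662 billion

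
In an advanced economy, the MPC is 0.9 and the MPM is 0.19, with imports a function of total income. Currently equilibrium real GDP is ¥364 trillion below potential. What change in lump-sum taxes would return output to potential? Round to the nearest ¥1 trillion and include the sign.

−¥117 trillion

Spending multiplier = 1/(1 − c + m) = 1/(1 − 0.9 + 0.19) = 1/0.29 ≈ 3.448.
Tax multiplier = −c·k = −0.9/0.29 ≈ −3.103. Need ΔY = +¥364 trillion, so ΔT = ΔY/(−c·k) = −(+¥364 trillion) × 0.29 / 0.9 ≈ −¥117 trillion.
The government should cut lump-sum taxes by ¥117 trillion.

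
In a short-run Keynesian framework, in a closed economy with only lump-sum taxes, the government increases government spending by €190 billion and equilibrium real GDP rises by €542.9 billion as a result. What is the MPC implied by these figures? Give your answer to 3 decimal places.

0.650

Implied spending multiplier k = ΔY/ΔG = 542.9/190 ≈ 2.8574.
Since k = 1/(1 − MPC), MPC = 1 − 1/k = 1 − ΔG/ΔY = 1 − 190/542.9 ≈ 0.650.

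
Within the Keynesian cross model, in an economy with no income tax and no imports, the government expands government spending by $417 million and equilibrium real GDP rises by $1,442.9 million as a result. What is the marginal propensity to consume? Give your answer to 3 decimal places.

Implied spending multiplier k = ΔY/ΔG = 1,442.9/417 ≈ 3.4602.
Since k = 1/(1 − MPC), MPC = 1 − 1/k = 1 − ΔG/ΔY = 1 − 417/1,442.9 ≈ 0.711.

0.711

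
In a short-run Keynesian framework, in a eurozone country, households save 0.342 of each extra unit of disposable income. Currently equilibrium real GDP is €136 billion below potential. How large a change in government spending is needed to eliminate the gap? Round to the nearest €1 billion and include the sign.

MPC = 1 − MPS = 1 − 0.342 = 0.658.
Spending multiplier = 1/(1 − MPC) = 1/(1 − 0.658) = 1/0.342 ≈ 2.924.
Need ΔY = +€136 billion, so ΔG = ΔY/k = (+€136 billion) × 0.342 ≈ +€47 billion.
The government should increase government spending by €47 billion.

+€47 billion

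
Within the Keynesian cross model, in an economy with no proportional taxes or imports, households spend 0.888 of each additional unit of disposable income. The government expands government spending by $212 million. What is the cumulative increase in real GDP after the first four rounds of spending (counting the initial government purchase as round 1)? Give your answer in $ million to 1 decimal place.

Round 1 adds ΔG = $212 million; each later round is MPC = 0.888 times the previous.
After 4 rounds: 212 + 188.256 + 167.171328 + 148.448139264 = ΔG·(1 − c^4)/(1 − c) = 212 × (1 − 0.621801639936)/0.112 ≈ $715.9 million.

$715.9 million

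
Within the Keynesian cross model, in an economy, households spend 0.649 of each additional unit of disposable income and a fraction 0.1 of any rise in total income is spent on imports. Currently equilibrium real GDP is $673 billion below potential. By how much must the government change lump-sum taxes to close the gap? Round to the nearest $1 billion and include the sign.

−$468 billion

Spending multiplier = 1/(1 − c + m) = 1/(1 − 0.649 + 0.1) = 1/0.451 ≈ 2.217.
Tax multiplier = −c·k = −0.649/0.451 ≈ −1.439. Need ΔY = +$673 billion, so ΔT = ΔY/(−c·k) = −(+$673 billion) × 0.451 / 0.649 ≈ −$468 billion.
The government should cut lump-sum taxes by $468 billion.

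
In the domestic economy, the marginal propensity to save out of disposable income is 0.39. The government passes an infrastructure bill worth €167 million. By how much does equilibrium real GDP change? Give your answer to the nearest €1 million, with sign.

MPC = 1 − MPS = 1 − 0.39 = 0.61.
Spending multiplier = 1/(1 − MPC) = 1/(1 − 0.61) = 1/0.39 ≈ 2.564.
ΔY = k × ΔG = (+€167 million) / 0.39 ≈ +€428 million.

+€428 million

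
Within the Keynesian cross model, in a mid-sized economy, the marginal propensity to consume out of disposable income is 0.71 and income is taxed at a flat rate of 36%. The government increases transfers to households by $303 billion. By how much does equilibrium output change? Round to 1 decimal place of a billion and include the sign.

+$394.3 billion

The transfer change shifts disposable income by +$303 billion, so first-round consumption changes by c·ΔTR = 0.71 × (+$303 billion) = +$215.13 billion.
Expenditure multiplier = 1/(1 − c(1−t)) = 1/(1 − 0.71×0.64) = 1/0.5456 ≈ 1.833.
The transfer multiplier is c × k ≈ 1.301, so ΔY = k × (c·ΔTR) = (+$215.13 billion) / 0.5456 ≈ +$394.3 billion.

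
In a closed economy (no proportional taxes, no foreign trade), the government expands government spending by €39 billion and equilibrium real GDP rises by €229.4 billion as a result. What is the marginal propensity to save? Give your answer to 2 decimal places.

0.17

Implied spending multiplier k = ΔY/ΔG = 229.4/39 ≈ 5.8821.
Since k = 1/(1 − MPC), MPC = 1 − 1/k = 1 − ΔG/ΔY = 1 − 39/229.4 ≈ 0.83.
MPS = 1 − MPC = 0.17.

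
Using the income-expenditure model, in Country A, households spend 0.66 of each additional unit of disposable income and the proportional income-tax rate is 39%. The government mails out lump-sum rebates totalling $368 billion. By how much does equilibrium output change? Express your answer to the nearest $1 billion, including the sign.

+$407 billion

A lump-sum tax change of −$368 billion shifts disposable income by +$368 billion; first-round consumption changes by −c × ΔT = −0.66 × (−$368 billion) = +$242.88 billion.
Expenditure multiplier = 1/(1 − c(1−t)) = 1/(1 − 0.66×0.61) = 1/0.5974 ≈ 1.674.
The tax multiplier is −c × k ≈ −1.105, so ΔY = k × (−c·ΔT) = (+$242.88 billion) / 0.5974 ≈ +$407 billion.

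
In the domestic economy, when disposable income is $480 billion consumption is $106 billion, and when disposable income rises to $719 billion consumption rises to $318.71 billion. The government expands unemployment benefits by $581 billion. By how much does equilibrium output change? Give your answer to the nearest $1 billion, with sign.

MPC = ΔC/ΔYd = (318.71 − 106)/(719 − 480) = 212.71/239 = 0.89.
The transfer change shifts disposable income by +$581 billion, so first-round consumption changes by c·ΔTR = 0.89 × (+$581 billion) = +$517.09 billion.
Expenditure multiplier = 1/(1 − MPC) = 1/(1 − 0.89) = 1/0.11 ≈ 9.091.
The transfer multiplier is c × k ≈ 8.091, so ΔY = k × (c·ΔTR) = (+$517.09 billion) / 0.11 ≈ +$4,701 billion.

+$4,701 billion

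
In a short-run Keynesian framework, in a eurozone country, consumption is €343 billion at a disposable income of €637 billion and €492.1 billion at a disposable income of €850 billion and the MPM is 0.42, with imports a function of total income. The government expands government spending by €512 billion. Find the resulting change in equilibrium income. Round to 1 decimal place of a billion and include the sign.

+€711.1 billion

MPC = ΔC/ΔYd = (492.1 − 343)/(850 − 637) = 149.1/213 = 0.7.
Government-spending multiplier = 1/(1 − c + m) = 1/(1 − 0.7 + 0.42) = 1/0.72 ≈ 1.389.
ΔY = k × ΔG = (+€512 billion) / 0.72 ≈ +€711.1 billion.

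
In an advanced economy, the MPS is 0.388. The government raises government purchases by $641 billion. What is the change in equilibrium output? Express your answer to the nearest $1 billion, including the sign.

MPC = 1 − MPS = 1 − 0.388 = 0.612.
Expenditure multiplier = 1/(1 − MPC) = 1/(1 − 0.612) = 1/0.388 ≈ 2.577.
ΔY = k × ΔG = (+$641 billion) / 0.388 ≈ +$1,652 billion.

+$1,652 billion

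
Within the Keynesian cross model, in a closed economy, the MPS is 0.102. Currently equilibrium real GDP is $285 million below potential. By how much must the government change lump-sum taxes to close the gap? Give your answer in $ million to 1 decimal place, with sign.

−$32.4 million

MPC = 1 − MPS = 1 − 0.102 = 0.898.
Spending multiplier = 1/(1 − MPC) = 1/(1 − 0.898) = 1/0.102 ≈ 9.804.
Tax multiplier = −c·k = −0.898/0.102 ≈ −8.804. Need ΔY = +$285 million, so ΔT = ΔY/(−c·k) = −(+$285 million) × 0.102 / 0.898 ≈ −$32.4 million.
The government should cut lump-sum taxes by $32.4 million.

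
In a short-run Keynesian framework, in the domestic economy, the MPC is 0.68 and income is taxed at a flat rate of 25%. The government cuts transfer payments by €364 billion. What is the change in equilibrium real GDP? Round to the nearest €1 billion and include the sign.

−€505 billion

The transfer change shifts disposable income by −€364 billion, so first-round consumption changes by c·ΔTR = 0.68 × (−€364 billion) = −€247.52 billion.
Expenditure multiplier = 1/(1 − c(1−t)) = 1/(1 − 0.68×0.75) = 1/0.49 ≈ 2.041.
The transfer multiplier is c × k ≈ 1.388, so ΔY = k × (c·ΔTR) = (−€247.52 billion) / 0.49 ≈ −€505 billion.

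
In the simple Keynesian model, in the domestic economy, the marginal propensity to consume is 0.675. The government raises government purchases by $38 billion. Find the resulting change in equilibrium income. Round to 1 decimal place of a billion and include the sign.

Expenditure multiplier = 1/(1 − MPC) = 1/(1 − 0.675) = 1/0.325 ≈ 3.077.
ΔY = k × ΔG = (+$38 billion) / 0.325 ≈ +$116.9 billion.

+$116.9 billion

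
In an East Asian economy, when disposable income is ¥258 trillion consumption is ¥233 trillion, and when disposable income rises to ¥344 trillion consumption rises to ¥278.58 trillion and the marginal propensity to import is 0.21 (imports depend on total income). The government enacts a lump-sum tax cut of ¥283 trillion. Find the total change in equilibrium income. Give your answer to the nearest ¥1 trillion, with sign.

MPC = ΔC/ΔYd = (278.58 − 233)/(344 − 258) = 45.58/86 = 0.53.
A lump-sum tax change of −¥283 trillion shifts disposable income by +¥283 trillion; first-round consumption changes by −c × ΔT = −0.53 × (−¥283 trillion) = +¥149.99 trillion.
Expenditure multiplier = 1/(1 − c + m) = 1/(1 − 0.53 + 0.21) = 1/0.68 ≈ 1.471.
The tax multiplier is −c × k ≈ −0.779, so ΔY = k × (−c·ΔT) = (+¥149.99 trillion) / 0.68 ≈ +¥221 trillion.

+¥221 trillion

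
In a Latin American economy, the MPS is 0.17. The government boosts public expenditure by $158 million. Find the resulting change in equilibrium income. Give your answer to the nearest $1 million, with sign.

+$929 million

MPC = 1 − MPS = 1 − 0.17 = 0.83.
Government-spending multiplier = 1/(1 − MPC) = 1/(1 − 0.83) = 1/0.17 ≈ 5.882.
ΔY = k × ΔG = (+$158 million) / 0.17 ≈ +$929 million.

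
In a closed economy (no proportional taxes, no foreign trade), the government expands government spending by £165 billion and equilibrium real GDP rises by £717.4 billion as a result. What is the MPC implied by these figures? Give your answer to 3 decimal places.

Implied spending multiplier k = ΔY/ΔG = 717.4/165 ≈ 4.3479.
Since k = 1/(1 − MPC), MPC = 1 − 1/k = 1 − ΔG/ΔY = 1 − 165/717.4 ≈ 0.770.

0.770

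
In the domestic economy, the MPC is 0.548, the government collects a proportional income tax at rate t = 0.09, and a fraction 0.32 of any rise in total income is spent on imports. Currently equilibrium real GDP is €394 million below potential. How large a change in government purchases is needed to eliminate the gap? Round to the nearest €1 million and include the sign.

Spending multiplier = 1/(1 − c(1−t) + m) = 1/(1 − 0.548×0.91 + 0.32) = 1/0.82132 ≈ 1.218.
Need ΔY = +€394 million, so ΔG = ΔY/k = (+€394 million) × 0.82132 ≈ +€324 million.
The government should increase government purchases by €324 million.

+€324 million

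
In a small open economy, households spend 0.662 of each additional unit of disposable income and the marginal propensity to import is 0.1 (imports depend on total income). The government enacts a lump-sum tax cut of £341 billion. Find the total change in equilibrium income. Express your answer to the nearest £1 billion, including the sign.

+£515 billion

A lump-sum tax change of −£341 billion shifts disposable income by +£341 billion; first-round consumption changes by −c × ΔT = −0.662 × (−£341 billion) = +£225.742 billion.
Expenditure multiplier = 1/(1 − c + m) = 1/(1 − 0.662 + 0.1) = 1/0.438 ≈ 2.283.
The tax multiplier is −c × k ≈ −1.511, so ΔY = k × (−c·ΔT) = (+£225.742 billion) / 0.438 ≈ +£515 billion.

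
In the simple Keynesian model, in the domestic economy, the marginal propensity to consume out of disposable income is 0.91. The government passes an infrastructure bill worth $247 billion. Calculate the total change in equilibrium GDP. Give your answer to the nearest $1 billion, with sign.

+$2,744 billion

Spending multiplier = 1/(1 − MPC) = 1/(1 − 0.91) = 1/0.09 ≈ 11.111.
ΔY = k × ΔG = (+$247 billion) / 0.09 ≈ +$2,744 billion.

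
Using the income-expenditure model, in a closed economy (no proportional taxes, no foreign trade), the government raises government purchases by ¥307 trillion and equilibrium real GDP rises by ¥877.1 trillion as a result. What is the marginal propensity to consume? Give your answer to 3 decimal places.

Implied spending multiplier k = ΔY/ΔG = 877.1/307 ≈ 2.857.
Since k = 1/(1 − MPC), MPC = 1 − 1/k = 1 − ΔG/ΔY = 1 − 307/877.1 ≈ 0.650.

0.650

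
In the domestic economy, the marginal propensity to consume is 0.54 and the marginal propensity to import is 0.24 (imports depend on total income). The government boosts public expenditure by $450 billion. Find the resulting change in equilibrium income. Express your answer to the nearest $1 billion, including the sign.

Government-spending multiplier = 1/(1 − c + m) = 1/(1 − 0.54 + 0.24) = 1/0.7 ≈ 1.429.
ΔY = k × ΔG = (+$450 billion) / 0.7 ≈ +$643 billion.

+$643 billion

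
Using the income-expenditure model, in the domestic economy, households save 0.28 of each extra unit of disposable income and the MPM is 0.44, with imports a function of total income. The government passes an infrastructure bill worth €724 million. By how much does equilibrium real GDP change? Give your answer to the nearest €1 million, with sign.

+€1,006 million

MPC = 1 − MPS = 1 − 0.28 = 0.72.
Expenditure multiplier = 1/(1 − c + m) = 1/(1 − 0.72 + 0.44) = 1/0.72 ≈ 1.389.
ΔY = k × ΔG = (+€724 million) / 0.72 ≈ +€1,006 million.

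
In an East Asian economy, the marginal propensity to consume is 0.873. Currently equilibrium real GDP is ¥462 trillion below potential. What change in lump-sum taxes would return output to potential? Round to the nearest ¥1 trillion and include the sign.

−¥67 trillion

Spending multiplier = 1/(1 − MPC) = 1/(1 − 0.873) = 1/0.127 ≈ 7.874.
Tax multiplier = −c·k = −0.873/0.127 ≈ −6.874. Need ΔY = +¥462 trillion, so ΔT = ΔY/(−c·k) = −(+¥462 trillion) × 0.127 / 0.873 ≈ −¥67 trillion.
The government should cut lump-sum taxes by ¥67 trillion.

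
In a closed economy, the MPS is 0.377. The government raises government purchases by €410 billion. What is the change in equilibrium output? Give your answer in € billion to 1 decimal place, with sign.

MPC = 1 − MPS = 1 − 0.377 = 0.623.
Spending multiplier = 1/(1 − MPC) = 1/(1 − 0.623) = 1/0.377 ≈ 2.653.
ΔY = k × ΔG = (+€410 billion) / 0.377 ≈ +€1,087.5 billion.

+€1,087.5 billion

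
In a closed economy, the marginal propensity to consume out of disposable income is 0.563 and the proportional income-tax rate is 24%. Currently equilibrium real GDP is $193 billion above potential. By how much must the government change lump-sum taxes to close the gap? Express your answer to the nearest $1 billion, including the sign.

+$196 billion

Spending multiplier = 1/(1 − c(1−t)) = 1/(1 − 0.563×0.76) = 1/0.57212 ≈ 1.748.
Tax multiplier = −c·k = −0.563/0.57212 ≈ −0.984. Need ΔY = −$193 billion, so ΔT = ΔY/(−c·k) = −(−$193 billion) × 0.57212 / 0.563 ≈ +$196 billion.
The government should raise lump-sum taxes by $196 billion.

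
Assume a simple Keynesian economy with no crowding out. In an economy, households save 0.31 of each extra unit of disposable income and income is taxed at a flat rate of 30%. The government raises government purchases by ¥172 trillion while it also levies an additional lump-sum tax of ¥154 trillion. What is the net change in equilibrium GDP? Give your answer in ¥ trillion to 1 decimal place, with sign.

+¥127.2 trillion

MPC = 1 − MPS = 1 − 0.31 = 0.69.
Expenditure multiplier = 1/(1 − c(1−t)) = 1/(1 − 0.69×0.7) = 1/0.517 ≈ 1.934.
ΔG contributes k·ΔG = (+¥172 trillion) / 0.517 ≈ +¥332.7 trillion.
ΔT of +¥154 trillion changes first-round spending by −c·ΔT = −¥106.26 trillion, contributing k·(−c·ΔT) = (−¥106.26 trillion) / 0.517 ≈ −¥205.5 trillion.
Net ΔY = k(ΔG − c·ΔT) = (+¥65.74 trillion) / 0.517 ≈ +¥127.2 trillion.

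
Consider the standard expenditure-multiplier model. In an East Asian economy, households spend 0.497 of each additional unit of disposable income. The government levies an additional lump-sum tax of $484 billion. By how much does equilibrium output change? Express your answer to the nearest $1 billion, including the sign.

−$478 billion

A lump-sum tax change of +$484 billion shifts disposable income by −$484 billion; first-round consumption changes by −c × ΔT = −0.497 × (+$484 billion) = −$240.548 billion.
Expenditure multiplier = 1/(1 − MPC) = 1/(1 − 0.497) = 1/0.503 ≈ 1.988.
The tax multiplier is −c × k ≈ −0.988, so ΔY = k × (−c·ΔT) = (−$240.548 billion) / 0.503 ≈ −$478 billion.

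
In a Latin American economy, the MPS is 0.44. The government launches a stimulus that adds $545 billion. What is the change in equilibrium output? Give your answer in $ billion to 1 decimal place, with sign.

+$1,238.6 billion

MPC = 1 − MPS = 1 − 0.44 = 0.56.
Expenditure multiplier = 1/(1 − MPC) = 1/(1 − 0.56) = 1/0.44 ≈ 2.273.
ΔY = k × ΔG = (+$545 billion) / 0.44 ≈ +$1,238.6 billion.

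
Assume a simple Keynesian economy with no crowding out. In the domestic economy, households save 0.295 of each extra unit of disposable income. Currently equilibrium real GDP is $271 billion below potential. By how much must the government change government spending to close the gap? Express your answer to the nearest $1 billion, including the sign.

MPC = 1 − MPS = 1 − 0.295 = 0.705.
Spending multiplier = 1/(1 − MPC) = 1/(1 − 0.705) = 1/0.295 ≈ 3.39.
Need ΔY = +$271 billion, so ΔG = ΔY/k = (+$271 billion) × 0.295 ≈ +$80 billion.
The government should increase government spending by $80 billion.

+$80 billion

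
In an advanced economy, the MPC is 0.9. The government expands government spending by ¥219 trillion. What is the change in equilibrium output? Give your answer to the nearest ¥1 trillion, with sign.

Spending multiplier = 1/(1 − MPC) = 1/(1 − 0.9) = 1/0.1 = 10.
ΔY = k × ΔG = (+¥219 trillion) / 0.1 = +¥2,190 trillion.

+¥2,190 trillion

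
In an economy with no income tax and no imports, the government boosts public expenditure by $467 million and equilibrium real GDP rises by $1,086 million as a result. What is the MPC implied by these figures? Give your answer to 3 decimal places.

Implied spending multiplier k = ΔY/ΔG = 1,086/467 ≈ 2.3255.
Since k = 1/(1 − MPC), MPC = 1 − 1/k = 1 − ΔG/ΔY = 1 − 467/1,086 ≈ 0.570.

0.570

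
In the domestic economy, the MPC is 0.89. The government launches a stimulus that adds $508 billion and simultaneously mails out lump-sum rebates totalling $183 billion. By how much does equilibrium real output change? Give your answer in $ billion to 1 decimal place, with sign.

Expenditure multiplier = 1/(1 − MPC) = 1/(1 − 0.89) = 1/0.11 ≈ 9.091.
ΔG contributes k·ΔG = (+$508 billion) / 0.11 ≈ +$4,618.2 billion.
ΔT of −$183 billion changes first-round spending by −c·ΔT = +$162.87 billion, contributing k·(−c·ΔT) = (+$162.87 billion) / 0.11 ≈ +$1,480.6 billion.
Net ΔY = k(ΔG − c·ΔT) = (+$670.87 billion) / 0.11 ≈ +$6,098.8 billion.

+$6,098.8 billion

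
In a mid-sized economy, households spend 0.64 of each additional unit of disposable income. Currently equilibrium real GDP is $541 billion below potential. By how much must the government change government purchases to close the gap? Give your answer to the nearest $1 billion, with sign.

+$195 billion

Spending multiplier = 1/(1 − MPC) = 1/(1 − 0.64) = 1/0.36 ≈ 2.778.
Need ΔY = +$541 billion, so ΔG = ΔY/k = (+$541 billion) × 0.36 ≈ +$195 billion.
The government should increase government purchases by $195 billion.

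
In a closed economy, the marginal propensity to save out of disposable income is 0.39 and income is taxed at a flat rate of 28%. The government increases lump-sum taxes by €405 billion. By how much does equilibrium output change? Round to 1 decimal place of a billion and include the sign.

MPC = 1 − MPS = 1 − 0.39 = 0.61.
A lump-sum tax change of +€405 billion shifts disposable income by −€405 billion; first-round consumption changes by −c × ΔT = −0.61 × (+€405 billion) = −€247.05 billion.
Expenditure multiplier = 1/(1 − c(1−t)) = 1/(1 − 0.61×0.72) = 1/0.5608 ≈ 1.783.
The tax multiplier is −c × k ≈ −1.088, so ΔY = k × (−c·ΔT) = (−€247.05 billion) / 0.5608 ≈ −€440.5 billion.

−€440.5 billion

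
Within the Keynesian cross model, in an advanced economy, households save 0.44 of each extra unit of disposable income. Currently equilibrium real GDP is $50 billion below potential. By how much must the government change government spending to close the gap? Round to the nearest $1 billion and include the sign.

+$22 billion

MPC = 1 − MPS = 1 − 0.44 = 0.56.
Spending multiplier = 1/(1 − MPC) = 1/(1 − 0.56) = 1/0.44 ≈ 2.273.
Need ΔY = +$50 billion, so ΔG = ΔY/k = (+$50 billion) × 0.44 = +$22 billion.
The government should increase government spending by $22 billion.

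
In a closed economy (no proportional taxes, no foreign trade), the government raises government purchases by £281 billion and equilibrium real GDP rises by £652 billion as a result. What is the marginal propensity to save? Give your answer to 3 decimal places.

0.431

Implied spending multiplier k = ΔY/ΔG = 652/281 ≈ 2.3203.
Since k = 1/(1 − MPC), MPC = 1 − 1/k = 1 − ΔG/ΔY = 1 − 281/652 ≈ 0.569.
MPS = 1 − MPC = 0.431.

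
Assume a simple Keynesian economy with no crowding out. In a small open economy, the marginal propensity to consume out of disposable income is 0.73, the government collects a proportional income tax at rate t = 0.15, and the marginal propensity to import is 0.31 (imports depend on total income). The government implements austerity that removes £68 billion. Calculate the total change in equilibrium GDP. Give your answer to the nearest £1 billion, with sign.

Expenditure multiplier = 1/(1 − c(1−t) + m) = 1/(1 − 0.73×0.85 + 0.31) = 1/0.6895 ≈ 1.45.
ΔY = k × ΔG = (−£68 billion) / 0.6895 ≈ −£99 billion.

−£99 billion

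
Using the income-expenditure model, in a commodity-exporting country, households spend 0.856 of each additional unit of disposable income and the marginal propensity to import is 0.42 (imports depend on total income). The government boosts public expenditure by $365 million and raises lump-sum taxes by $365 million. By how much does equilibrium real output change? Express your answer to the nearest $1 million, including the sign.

+$93 million

Expenditure multiplier = 1/(1 − c + m) = 1/(1 − 0.856 + 0.42) = 1/0.564 ≈ 1.773.
ΔG contributes k·ΔG = (+$365 million) / 0.564 ≈ +$647.2 million.
ΔT of +$365 million changes first-round spending by −c·ΔT = −$312.44 million, contributing k·(−c·ΔT) = (−$312.44 million) / 0.564 ≈ −$554 million.
Net ΔY = k(ΔG − c·ΔT) = (+$52.56 million) / 0.564 ≈ +$93 million.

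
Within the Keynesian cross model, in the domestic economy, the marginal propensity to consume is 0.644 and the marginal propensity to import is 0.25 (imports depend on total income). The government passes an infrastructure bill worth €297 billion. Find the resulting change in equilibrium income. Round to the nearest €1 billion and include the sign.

+€490 billion

Government-spending multiplier = 1/(1 − c + m) = 1/(1 − 0.644 + 0.25) = 1/0.606 ≈ 1.65.
ΔY = k × ΔG = (+€297 billion) / 0.606 ≈ +€490 billion.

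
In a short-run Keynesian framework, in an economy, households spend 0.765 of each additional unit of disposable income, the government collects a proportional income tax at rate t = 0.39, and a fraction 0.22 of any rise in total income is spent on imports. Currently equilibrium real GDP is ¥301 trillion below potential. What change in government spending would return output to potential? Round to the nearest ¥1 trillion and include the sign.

+¥227 trillion

Spending multiplier = 1/(1 − c(1−t) + m) = 1/(1 − 0.765×0.61 + 0.22) = 1/0.75335 ≈ 1.327.
Need ΔY = +¥301 trillion, so ΔG = ΔY/k = (+¥301 trillion) × 0.75335 ≈ +¥227 trillion.
The government should increase government spending by ¥227 trillion.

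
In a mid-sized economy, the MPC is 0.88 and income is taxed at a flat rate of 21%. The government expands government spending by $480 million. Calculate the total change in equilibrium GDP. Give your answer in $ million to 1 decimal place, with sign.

Spending multiplier = 1/(1 − c(1−t)) = 1/(1 − 0.88×0.79) = 1/0.3048 ≈ 3.281.
ΔY = k × ΔG = (+$480 million) / 0.3048 ≈ +$1,574.8 million.

+$1,574.8 million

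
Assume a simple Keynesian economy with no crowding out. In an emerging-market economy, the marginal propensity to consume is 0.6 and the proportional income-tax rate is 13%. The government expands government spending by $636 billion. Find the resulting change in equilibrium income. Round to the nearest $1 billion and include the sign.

Government-spending multiplier = 1/(1 − c(1−t)) = 1/(1 − 0.6×0.87) = 1/0.478 ≈ 2.092.
ΔY = k × ΔG = (+$636 billion) / 0.478 ≈ +$1,331 billion.

+$1,331 billion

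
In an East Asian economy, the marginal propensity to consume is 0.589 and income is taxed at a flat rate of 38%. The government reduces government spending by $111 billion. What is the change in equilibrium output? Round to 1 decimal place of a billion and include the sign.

Expenditure multiplier = 1/(1 − c(1−t)) = 1/(1 − 0.589×0.62) = 1/0.63482 ≈ 1.575.
ΔY = k × ΔG = (−$111 billion) / 0.63482 ≈ −$174.9 billion.

−$174.9 billion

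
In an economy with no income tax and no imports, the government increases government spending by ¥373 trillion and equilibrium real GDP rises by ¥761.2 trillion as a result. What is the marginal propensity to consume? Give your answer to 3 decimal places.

Implied spending multiplier k = ΔY/ΔG = 761.2/373 ≈ 2.0408.
Since k = 1/(1 − MPC), MPC = 1 − 1/k = 1 − ΔG/ΔY = 1 − 373/761.2 ≈ 0.510.

0.510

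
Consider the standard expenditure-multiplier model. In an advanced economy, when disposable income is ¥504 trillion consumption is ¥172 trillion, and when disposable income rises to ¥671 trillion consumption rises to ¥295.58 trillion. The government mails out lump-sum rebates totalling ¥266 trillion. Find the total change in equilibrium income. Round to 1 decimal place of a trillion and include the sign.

+¥757.1 trillion

MPC = ΔC/ΔYd = (295.58 − 172)/(671 − 504) = 123.58/167 = 0.74.
A lump-sum tax change of −¥266 trillion shifts disposable income by +¥266 trillion; first-round consumption changes by −c × ΔT = −0.74 × (−¥266 trillion) = +¥196.84 trillion.
Expenditure multiplier = 1/(1 − MPC) = 1/(1 − 0.74) = 1/0.26 ≈ 3.846.
The tax multiplier is −c × k ≈ −2.846, so ΔY = k × (−c·ΔT) = (+¥196.84 trillion) / 0.26 ≈ +¥757.1 trillion.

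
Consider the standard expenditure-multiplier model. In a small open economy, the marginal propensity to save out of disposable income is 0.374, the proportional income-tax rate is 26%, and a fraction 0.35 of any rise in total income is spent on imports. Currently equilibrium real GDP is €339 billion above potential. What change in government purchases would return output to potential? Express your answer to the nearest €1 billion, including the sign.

−€301 billion

MPC = 1 − MPS = 1 − 0.374 = 0.626.
Spending multiplier = 1/(1 − c(1−t) + m) = 1/(1 − 0.626×0.74 + 0.35) = 1/0.88676 ≈ 1.128.
Need ΔY = −€339 billion, so ΔG = ΔY/k = (−€339 billion) × 0.88676 ≈ −€301 billion.
The government should cut government purchases by €301 billion.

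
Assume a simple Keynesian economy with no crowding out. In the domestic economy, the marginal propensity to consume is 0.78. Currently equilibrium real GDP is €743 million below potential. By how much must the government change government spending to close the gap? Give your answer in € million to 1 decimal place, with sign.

+€163.5 million

Spending multiplier = 1/(1 − MPC) = 1/(1 − 0.78) = 1/0.22 ≈ 4.545.
Need ΔY = +€743 million, so ΔG = ΔY/k = (+€743 million) × 0.22 ≈ +€163.5 million.
The government should increase government spending by €163.5 million.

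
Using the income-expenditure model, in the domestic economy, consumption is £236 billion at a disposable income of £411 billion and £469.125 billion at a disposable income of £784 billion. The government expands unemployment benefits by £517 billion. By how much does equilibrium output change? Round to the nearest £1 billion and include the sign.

MPC = ΔC/ΔYd = (469.125 − 236)/(784 − 411) = 233.125/373 = 0.625.
The transfer change shifts disposable income by +£517 billion, so first-round consumption changes by c·ΔTR = 0.625 × (+£517 billion) = +£323.125 billion.
Expenditure multiplier = 1/(1 − MPC) = 1/(1 − 0.625) = 1/0.375 ≈ 2.667.
The transfer multiplier is c × k ≈ 1.667, so ΔY = k × (c·ΔTR) = (+£323.125 billion) / 0.375 ≈ +£862 billion.

+£862 billion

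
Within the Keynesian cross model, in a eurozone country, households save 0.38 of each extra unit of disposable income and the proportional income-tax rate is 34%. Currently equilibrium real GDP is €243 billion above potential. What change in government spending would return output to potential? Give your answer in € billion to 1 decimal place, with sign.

MPC = 1 − MPS = 1 − 0.38 = 0.62.
Spending multiplier = 1/(1 − c(1−t)) = 1/(1 − 0.62×0.66) = 1/0.5908 ≈ 1.693.
Need ΔY = −€243 billion, so ΔG = ΔY/k = (−€243 billion) × 0.5908 ≈ −€143.6 billion.
The government should cut government spending by €143.6 billion.

−€143.6 billion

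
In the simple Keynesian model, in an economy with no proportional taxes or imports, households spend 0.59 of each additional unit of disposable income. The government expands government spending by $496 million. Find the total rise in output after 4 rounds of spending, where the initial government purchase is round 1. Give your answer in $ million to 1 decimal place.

Round 1 adds ΔG = $496 million; each later round is MPC = 0.59 times the previous.
After 4 rounds: 496 + 292.64 + 172.6576 + 101.867984 = ΔG·(1 − c^4)/(1 − c) = 496 × (1 − 0.12117361)/0.41 ≈ $1,063.2 million.

$1,063.2 million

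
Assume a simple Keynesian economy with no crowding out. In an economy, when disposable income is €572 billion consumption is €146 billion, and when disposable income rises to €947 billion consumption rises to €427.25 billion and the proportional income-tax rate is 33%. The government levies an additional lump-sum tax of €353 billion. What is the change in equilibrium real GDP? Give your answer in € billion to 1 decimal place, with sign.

−€532.2 billion

MPC = ΔC/ΔYd = (427.25 − 146)/(947 − 572) = 281.25/375 = 0.75.
A lump-sum tax change of +€353 billion shifts disposable income by −€353 billion; first-round consumption changes by −c × ΔT = −0.75 × (+€353 billion) = −€264.75 billion.
Expenditure multiplier = 1/(1 − c(1−t)) = 1/(1 − 0.75×0.67) = 1/0.4975 ≈ 2.01.
The tax multiplier is −c × k ≈ −1.508, so ΔY = k × (−c·ΔT) = (−€264.75 billion) / 0.4975 ≈ −€532.2 billion.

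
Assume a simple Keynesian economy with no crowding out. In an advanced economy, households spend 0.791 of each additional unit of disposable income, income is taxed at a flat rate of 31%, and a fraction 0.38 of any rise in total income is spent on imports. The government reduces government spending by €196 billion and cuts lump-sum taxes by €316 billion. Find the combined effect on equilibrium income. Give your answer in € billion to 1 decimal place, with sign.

Expenditure multiplier = 1/(1 − c(1−t) + m) = 1/(1 − 0.791×0.69 + 0.38) = 1/0.83421 ≈ 1.199.
ΔG contributes k·ΔG = (−€196 billion) / 0.83421 ≈ −€235 billion.
ΔT of −€316 billion changes first-round spending by −c·ΔT = +€249.956 billion, contributing k·(−c·ΔT) = (+€249.956 billion) / 0.83421 ≈ +€299.6 billion.
Net ΔY = k(ΔG − c·ΔT) = (+€53.956 billion) / 0.83421 ≈ +€64.7 billion.

+€64.7 billion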